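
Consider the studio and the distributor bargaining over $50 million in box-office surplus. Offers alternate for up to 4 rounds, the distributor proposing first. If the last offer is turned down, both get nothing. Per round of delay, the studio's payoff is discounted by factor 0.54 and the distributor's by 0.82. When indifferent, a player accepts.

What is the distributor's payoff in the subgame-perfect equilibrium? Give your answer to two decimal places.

33.18

Round 4 (the studio proposes): the distributor will accept anything ≥ 0, so the studio offers 0 and keeps 50.
Round 3 (the distributor proposes): the studio can get 50 next round, worth 0.54 × 50 = 27 now, so the distributor offers 27, keeping 23.
Round 2 (the studio proposes): the distributor can get 23 next round, worth 0.82 × 23 = 18.86 now. The studio offers 18.86 and keeps 50 − 18.86 = 31.14.
Round 1 (the distributor proposes): the studio can get 31.14 next round, worth 0.54 × 31.14 = 16.8156 now, so the distributor offers 16.8156, keeping 33.1844.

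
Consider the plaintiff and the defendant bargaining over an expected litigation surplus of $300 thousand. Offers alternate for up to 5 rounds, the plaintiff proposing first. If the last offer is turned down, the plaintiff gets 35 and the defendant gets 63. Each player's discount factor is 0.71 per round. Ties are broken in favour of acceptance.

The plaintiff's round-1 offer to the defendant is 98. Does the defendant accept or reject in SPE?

Reject

Round 5 (the plaintiff proposes): the defendant gets 63 if talks fail, so the plaintiff offers 63 and keeps 237.
Round 4 (the defendant proposes): the plaintiff can get 237 next round, worth 0.71 × 237 = 168.27 now, so the defendant offers 168.27, keeping 131.73.
Round 3 (the plaintiff proposes): the defendant can get 131.73 next round, worth 0.71 × 131.73 = 93.5283 now. The plaintiff offers 93.5283 and keeps 300 − 93.5283 = 206.4717.
Round 2 (the defendant proposes): the plaintiff can get 206.4717 next round, worth 0.71 × 206.4717 = 146.594907 now. The defendant offers 146.594907 and keeps 300 − 146.594907 = 153.405093.
So by rejecting in round 1, the defendant gets 153.405093 next round, worth 0.71 × 153.405093 = 108.91761603 now.
Offer 98 < 108.91761603, so the defendant rejects.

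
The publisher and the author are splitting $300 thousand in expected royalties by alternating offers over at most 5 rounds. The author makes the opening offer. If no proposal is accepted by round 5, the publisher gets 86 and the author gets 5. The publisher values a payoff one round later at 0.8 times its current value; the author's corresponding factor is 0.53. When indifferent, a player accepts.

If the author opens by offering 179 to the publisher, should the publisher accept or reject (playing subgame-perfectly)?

Accept

Round 5 (the author proposes): the publisher gets 86 if talks fail, so the author offers 86 and keeps 214.
Round 4 (the publisher proposes): the author can get 214 next round, worth 0.53 × 214 = 113.42 now. The publisher offers 113.42 and keeps 300 − 113.42 = 186.58.
Round 3 (the author proposes): the publisher can get 186.58 next round, worth 0.8 × 186.58 = 149.264 now, so the author offers 149.264, keeping 150.736.
Round 2 (the publisher proposes): the author can get 150.736 next round, worth 0.53 × 150.736 = 79.89008 now, so the publisher offers 79.89008, keeping 220.10992.
So by rejecting in round 1, the publisher gets 220.10992 next round, worth 0.8 × 220.10992 = 176.087936 now.
Offer 179 ≥ 176.087936, so the publisher accepts.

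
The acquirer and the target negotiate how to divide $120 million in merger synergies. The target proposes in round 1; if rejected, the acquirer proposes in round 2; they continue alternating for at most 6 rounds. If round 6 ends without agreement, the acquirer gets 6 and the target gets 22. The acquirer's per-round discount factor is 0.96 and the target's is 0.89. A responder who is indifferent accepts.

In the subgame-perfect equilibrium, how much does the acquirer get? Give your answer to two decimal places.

92.18

Round 6 (the acquirer proposes): the target gets 22 if talks fail, so the acquirer offers 22 and keeps 98.
Round 5 (the target proposes): the acquirer can get 98 next round, worth 0.96 × 98 = 94.08 now. The target offers 94.08 and keeps 120 − 94.08 = 25.92.
Round 4 (the acquirer proposes): the target can get 25.92 next round, worth 0.89 × 25.92 = 23.0688 now. The acquirer offers 23.0688 and keeps 120 − 23.0688 = 96.9312.
Round 3 (the target proposes): the acquirer can get 96.9312 next round, worth 0.96 × 96.9312 = 93.053952 now; the target offers that and keeps 26.946048.
Round 2 (the acquirer proposes): the target can get 26.946048 next round, worth 0.89 × 26.946048 = 23.98198272 now; the acquirer offers that and keeps 96.01801728.
Round 1 (the target proposes): the acquirer can get 96.01801728 next round, worth 0.96 × 96.01801728 = 92.1772965888 now, so the target offers 92.1772965888, keeping 27.8227034112.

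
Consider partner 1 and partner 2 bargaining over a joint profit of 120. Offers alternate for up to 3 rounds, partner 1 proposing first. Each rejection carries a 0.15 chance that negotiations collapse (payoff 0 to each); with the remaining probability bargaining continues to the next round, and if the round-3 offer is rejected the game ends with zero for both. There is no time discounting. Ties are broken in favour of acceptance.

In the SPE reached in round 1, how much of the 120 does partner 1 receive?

By backward induction:
Round 3 (partner 1 proposes): partner 2 will accept anything ≥ 0, so partner 1 offers 0 and keeps 120.
Round 2 (partner 2 proposes): rejecting gives partner 1 an expected 0.85 × 120 = 102; partner 2 offers that and keeps 18.
Round 1 (partner 1 proposes): rejecting gives partner 2 an expected 0.85 × 18 = 15.3, so partner 1 offers 15.3, keeping 104.7.

104.7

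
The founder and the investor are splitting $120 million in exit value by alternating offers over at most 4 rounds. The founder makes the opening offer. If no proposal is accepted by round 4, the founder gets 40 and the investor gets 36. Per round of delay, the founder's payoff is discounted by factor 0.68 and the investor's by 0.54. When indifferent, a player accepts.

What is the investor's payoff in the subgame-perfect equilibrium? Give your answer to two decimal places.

Solve by backward induction from round 4.
Round 4 (the investor proposes): the founder gets 40 if talks fail, so the investor offers 40 and keeps 80.
Round 3 (the founder proposes): the investor can get 80 next round, worth 0.54 × 80 = 43.2 now. The founder offers 43.2 and keeps 120 − 43.2 = 76.8.
Round 2 (the investor proposes): the founder can get 76.8 next round, worth 0.68 × 76.8 = 52.224 now, so the investor offers 52.224, keeping 67.776.
Round 1 (the founder proposes): the investor can get 67.776 next round, worth 0.54 × 67.776 = 36.59904 now, so the founder offers 36.59904, keeping 83.40096.

36.60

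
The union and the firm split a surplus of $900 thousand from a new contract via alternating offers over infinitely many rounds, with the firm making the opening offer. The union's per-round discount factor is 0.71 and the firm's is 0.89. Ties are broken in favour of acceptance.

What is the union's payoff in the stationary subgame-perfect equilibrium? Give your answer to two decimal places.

In a stationary SPE each proposer offers the other exactly their discounted continuation value.
If the firm keeps x when proposing and the union keeps y when proposing, then x = 900 − 0.71y and y = 900 − 0.89x.
Solving: x = 900(1 − 0.71) / (1 − 0.89·0.71) = 261 / 0.3681 ≈ 709.0465.
The union gets 900 − 709.0465 ≈ 190.9535.

190.95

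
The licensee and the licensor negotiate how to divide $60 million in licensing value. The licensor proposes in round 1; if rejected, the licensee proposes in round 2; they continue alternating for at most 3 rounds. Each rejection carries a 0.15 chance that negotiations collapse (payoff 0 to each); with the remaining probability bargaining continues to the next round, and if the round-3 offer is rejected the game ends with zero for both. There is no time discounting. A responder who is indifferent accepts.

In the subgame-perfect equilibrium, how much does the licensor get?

52.35

Round 3 (the licensor proposes): rejection yields 0 for the licensee; the licensor offers 0 and keeps 60.
Round 2 (the licensee proposes): rejecting gives the licensor an expected 0.85 × 60 = 51; the licensee offers that and keeps 9.
Round 1 (the licensor proposes): rejecting gives the licensee an expected 0.85 × 9 = 7.65. The licensor offers 7.65 and keeps 60 − 7.65 = 52.35.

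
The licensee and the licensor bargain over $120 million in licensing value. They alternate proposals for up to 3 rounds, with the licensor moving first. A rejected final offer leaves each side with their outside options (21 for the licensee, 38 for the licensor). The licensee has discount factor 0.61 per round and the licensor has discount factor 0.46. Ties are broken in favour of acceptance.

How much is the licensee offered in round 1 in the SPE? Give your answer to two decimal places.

Round 3 (the licensor proposes): the licensee gets 21 if talks fail, so the licensor offers 21 and keeps 99.
Round 2 (the licensee proposes): the licensor can get 99 next round, worth 0.46 × 99 = 45.54 now, so the licensee offers 45.54, keeping 74.46.
Round 1 (the licensor proposes): the licensee can get 74.46 next round, worth 0.61 × 74.46 = 45.4206 now. The licensor offers 45.4206 and keeps 120 − 45.4206 = 74.5794.

45.42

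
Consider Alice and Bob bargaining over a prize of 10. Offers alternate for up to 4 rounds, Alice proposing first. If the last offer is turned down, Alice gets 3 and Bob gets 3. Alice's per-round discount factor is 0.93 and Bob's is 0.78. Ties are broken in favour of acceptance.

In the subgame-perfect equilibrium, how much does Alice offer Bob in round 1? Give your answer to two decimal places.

4.51

Solve by backward induction from round 4.
Round 4 (Bob proposes): Alice gets 3 if talks fail, so Bob offers 3 and keeps 7.
Round 3 (Alice proposes): Bob can get 7 next round, worth 0.78 × 7 = 5.46 now; Alice offers that and keeps 4.54.
Round 2 (Bob proposes): Alice can get 4.54 next round, worth 0.93 × 4.54 = 4.2222 now; Bob offers that and keeps 5.7778.
Round 1 (Alice proposes): Bob can get 5.7778 next round, worth 0.78 × 5.7778 = 4.506684 now. Alice offers 4.506684 and keeps 10 − 4.506684 = 5.493316.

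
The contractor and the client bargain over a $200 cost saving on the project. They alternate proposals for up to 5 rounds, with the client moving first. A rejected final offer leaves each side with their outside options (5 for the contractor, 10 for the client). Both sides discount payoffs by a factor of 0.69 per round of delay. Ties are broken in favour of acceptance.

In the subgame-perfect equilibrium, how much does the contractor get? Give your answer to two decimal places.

64.28

Work backward from the last round.
Round 5 (the client proposes): the contractor gets 5 if talks fail, so the client offers 5 and keeps 195.
Round 4 (the contractor proposes): the client can get 195 next round, worth 0.69 × 195 = 134.55 now, so the contractor offers 134.55, keeping 65.45.
Round 3 (the client proposes): the contractor can get 65.45 next round, worth 0.69 × 65.45 = 45.1605 now; the client offers that and keeps 154.8395.
Round 2 (the contractor proposes): the client can get 154.8395 next round, worth 0.69 × 154.8395 = 106.839255 now; the contractor offers that and keeps 93.160745.
Round 1 (the client proposes): the contractor can get 93.160745 next round, worth 0.69 × 93.160745 = 64.28091405 now; the client offers that and keeps 135.71908595.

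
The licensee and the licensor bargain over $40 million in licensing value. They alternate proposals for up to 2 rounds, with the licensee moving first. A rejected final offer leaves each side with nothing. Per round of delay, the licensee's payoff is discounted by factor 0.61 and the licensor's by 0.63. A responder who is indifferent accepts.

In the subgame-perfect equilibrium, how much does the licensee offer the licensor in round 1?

25.2

Round 2 (the licensor proposes): rejection yields 0 for the licensee; the licensor offers 0 and keeps 40.
Round 1 (the licensee proposes): the licensor can get 40 next round, worth 0.63 × 40 = 25.2 now, so the licensee offers 25.2, keeping 14.8.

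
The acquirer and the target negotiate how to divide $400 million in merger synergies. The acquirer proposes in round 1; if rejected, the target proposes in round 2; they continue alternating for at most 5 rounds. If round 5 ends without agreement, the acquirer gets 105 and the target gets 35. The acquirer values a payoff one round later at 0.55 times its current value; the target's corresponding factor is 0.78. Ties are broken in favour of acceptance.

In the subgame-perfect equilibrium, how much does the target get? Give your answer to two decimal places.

207.07

Round 5 (the acquirer proposes): the target gets 35 if talks fail, so the acquirer offers 35 and keeps 365.
Round 4 (the target proposes): the acquirer can get 365 next round, worth 0.55 × 365 = 200.75 now. The target offers 200.75 and keeps 400 − 200.75 = 199.25.
Round 3 (the acquirer proposes): the target can get 199.25 next round, worth 0.78 × 199.25 = 155.415 now. The acquirer offers 155.415 and keeps 400 − 155.415 = 244.585.
Round 2 (the target proposes): the acquirer can get 244.585 next round, worth 0.55 × 244.585 = 134.52175 now, so the target offers 134.52175, keeping 265.47825.
Round 1 (the acquirer proposes): the target can get 265.47825 next round, worth 0.78 × 265.47825 = 207.073035 now; the acquirer offers that and keeps 192.926965.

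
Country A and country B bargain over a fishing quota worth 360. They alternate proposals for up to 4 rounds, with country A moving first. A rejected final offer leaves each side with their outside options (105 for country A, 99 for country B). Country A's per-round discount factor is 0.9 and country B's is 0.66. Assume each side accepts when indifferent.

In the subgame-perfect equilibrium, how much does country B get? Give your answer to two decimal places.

123.73

Round 4 (country B proposes): country A gets 105 if talks fail, so country B offers 105 and keeps 255.
Round 3 (country A proposes): country B can get 255 next round, worth 0.66 × 255 = 168.3 now, so country A offers 168.3, keeping 191.7.
Round 2 (country B proposes): country A can get 191.7 next round, worth 0.9 × 191.7 = 172.53 now; country B offers that and keeps 187.47.
Round 1 (country A proposes): country B can get 187.47 next round, worth 0.66 × 187.47 = 123.7302 now; country A offers that and keeps 236.2698.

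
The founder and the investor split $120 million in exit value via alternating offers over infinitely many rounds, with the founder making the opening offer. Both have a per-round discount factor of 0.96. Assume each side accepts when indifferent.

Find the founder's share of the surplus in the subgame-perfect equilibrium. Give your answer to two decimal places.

61.22

Let x be the founder's share when the founder proposes and y be the investor's share when the investor proposes.
The investor accepts iff offered ≥ 0.96·y, so x = 120 − 0.96y. Symmetrically y = 120 − 0.96x.
Substituting: x = 120 − 0.96(120 − 0.96x), giving x(1 − 0.96·0.96) = 120(1 − 0.96).
So x = 120 × 0.04 / 0.0784 ≈ 61.2245, and the investor receives 120 − x ≈ 58.7755.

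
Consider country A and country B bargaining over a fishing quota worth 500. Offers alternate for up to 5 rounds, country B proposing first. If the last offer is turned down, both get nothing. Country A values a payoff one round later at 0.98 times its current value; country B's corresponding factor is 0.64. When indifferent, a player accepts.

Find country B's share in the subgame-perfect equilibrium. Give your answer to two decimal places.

212.96

Round 5 (country B proposes): rejection yields 0 for country A; country B offers 0 and keeps 500.
Round 4 (country A proposes): country B can get 500 next round, worth 0.64 × 500 = 320 now, so country A offers 320, keeping 180.
Round 3 (country B proposes): country A can get 180 next round, worth 0.98 × 180 = 176.4 now; country B offers that and keeps 323.6.
Round 2 (country A proposes): country B can get 323.6 next round, worth 0.64 × 323.6 = 207.104 now. Country A offers 207.104 and keeps 500 − 207.104 = 292.896.
Round 1 (country B proposes): country A can get 292.896 next round, worth 0.98 × 292.896 = 287.03808 now. Country B offers 287.03808 and keeps 500 − 287.03808 = 212.96192.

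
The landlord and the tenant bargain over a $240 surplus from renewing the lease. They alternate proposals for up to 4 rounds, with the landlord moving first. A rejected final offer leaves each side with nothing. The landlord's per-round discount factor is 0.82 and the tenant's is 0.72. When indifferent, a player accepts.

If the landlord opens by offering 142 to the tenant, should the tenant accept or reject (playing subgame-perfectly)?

Round 4 (the tenant proposes): the landlord will accept anything ≥ 0, so the tenant offers 0 and keeps 240.
Round 3 (the landlord proposes): the tenant can get 240 next round, worth 0.72 × 240 = 172.8 now. The landlord offers 172.8 and keeps 240 − 172.8 = 67.2.
Round 2 (the tenant proposes): the landlord can get 67.2 next round, worth 0.82 × 67.2 = 55.104 now; the tenant offers that and keeps 184.896.
So by rejecting in round 1, the tenant gets 184.896 next round, worth 0.72 × 184.896 = 133.12512 now.
Offer 142 ≥ 133.12512, so the tenant accepts.

Accept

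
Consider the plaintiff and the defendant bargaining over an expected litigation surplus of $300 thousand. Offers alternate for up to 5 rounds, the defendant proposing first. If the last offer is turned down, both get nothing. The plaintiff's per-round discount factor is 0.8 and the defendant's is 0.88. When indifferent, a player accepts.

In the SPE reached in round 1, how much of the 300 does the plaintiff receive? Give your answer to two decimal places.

49.08

By backward induction:
Round 5 (the defendant proposes): rejection yields 0 for the plaintiff; the defendant offers 0 and keeps 300.
Round 4 (the plaintiff proposes): the defendant can get 300 next round, worth 0.88 × 300 = 264 now, so the plaintiff offers 264, keeping 36.
Round 3 (the defendant proposes): the plaintiff can get 36 next round, worth 0.8 × 36 = 28.8 now, so the defendant offers 28.8, keeping 271.2.
Round 2 (the plaintiff proposes): the defendant can get 271.2 next round, worth 0.88 × 271.2 = 238.656 now, so the plaintiff offers 238.656, keeping 61.344.
Round 1 (the defendant proposes): the plaintiff can get 61.344 next round, worth 0.8 × 61.344 = 49.0752 now; the defendant offers that and keeps 250.9248.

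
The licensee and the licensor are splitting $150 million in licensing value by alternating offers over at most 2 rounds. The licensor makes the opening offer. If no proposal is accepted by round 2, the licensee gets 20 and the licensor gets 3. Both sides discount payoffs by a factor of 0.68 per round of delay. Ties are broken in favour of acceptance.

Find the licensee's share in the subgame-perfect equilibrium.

Round 2 (the licensee proposes): the licensor gets 3 if talks fail, so the licensee offers 3 and keeps 147.
Round 1 (the licensor proposes): the licensee can get 147 next round, worth 0.68 × 147 = 99.96 now; the licensor offers that and keeps 50.04.

99.96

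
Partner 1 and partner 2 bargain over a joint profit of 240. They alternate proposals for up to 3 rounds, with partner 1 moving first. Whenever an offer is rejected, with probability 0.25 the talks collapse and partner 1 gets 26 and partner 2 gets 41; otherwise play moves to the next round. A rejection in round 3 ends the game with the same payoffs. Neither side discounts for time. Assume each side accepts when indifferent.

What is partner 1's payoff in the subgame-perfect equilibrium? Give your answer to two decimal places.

Round 3 (partner 1 proposes): partner 2 gets 41 if talks fail, so partner 1 offers 41 and keeps 199.
Round 2 (partner 2 proposes): rejecting gives partner 1 an expected 0.75 × 199 + 0.25 × 26 = 155.75, so partner 2 offers 155.75, keeping 84.25.
Round 1 (partner 1 proposes): rejecting gives partner 2 an expected 0.75 × 84.25 + 0.25 × 41 = 73.4375; partner 1 offers that and keeps 166.5625.

166.56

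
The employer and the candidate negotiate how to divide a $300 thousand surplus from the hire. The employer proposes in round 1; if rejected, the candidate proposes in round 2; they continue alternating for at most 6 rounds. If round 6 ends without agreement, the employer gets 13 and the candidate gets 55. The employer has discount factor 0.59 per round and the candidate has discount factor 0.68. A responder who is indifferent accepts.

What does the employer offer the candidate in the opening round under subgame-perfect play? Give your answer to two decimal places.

Round 6 (the candidate proposes): the employer gets 13 if talks fail, so the candidate offers 13 and keeps 287.
Round 5 (the employer proposes): the candidate can get 287 next round, worth 0.68 × 287 = 195.16 now, so the employer offers 195.16, keeping 104.84.
Round 4 (the candidate proposes): the employer can get 104.84 next round, worth 0.59 × 104.84 = 61.8556 now. The candidate offers 61.8556 and keeps 300 − 61.8556 = 238.1444.
Round 3 (the employer proposes): the candidate can get 238.1444 next round, worth 0.68 × 238.1444 = 161.938192 now, so the employer offers 161.938192, keeping 138.061808.
Round 2 (the candidate proposes): the employer can get 138.061808 next round, worth 0.59 × 138.061808 = 81.45646672 now. The candidate offers 81.45646672 and keeps 300 − 81.45646672 = 218.54353328.
Round 1 (the employer proposes): the candidate can get 218.54353328 next round, worth 0.68 × 218.54353328 = 148.6096026304 now; the employer offers that and keeps 151.3903973696.

148.61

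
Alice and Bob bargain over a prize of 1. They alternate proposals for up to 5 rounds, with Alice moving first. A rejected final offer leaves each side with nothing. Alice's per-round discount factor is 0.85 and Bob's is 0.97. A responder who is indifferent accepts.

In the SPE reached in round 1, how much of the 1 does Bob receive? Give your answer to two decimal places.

0.27

Round 5 (Alice proposes): rejection yields 0 for Bob; Alice offers 0 and keeps 1.
Round 4 (Bob proposes): Alice can get 1 next round, worth 0.85 × 1 = 0.85 now; Bob offers that and keeps 0.15.
Round 3 (Alice proposes): Bob can get 0.15 next round, worth 0.97 × 0.15 = 0.1455 now, so Alice offers 0.1455, keeping 0.8545.
Round 2 (Bob proposes): Alice can get 0.8545 next round, worth 0.85 × 0.8545 = 0.726325 now. Bob offers 0.726325 and keeps 1 − 0.726325 = 0.273675.
Round 1 (Alice proposes): Bob can get 0.273675 next round, worth 0.97 × 0.273675 = 0.26546475 now, so Alice offers 0.26546475, keeping 0.73453525.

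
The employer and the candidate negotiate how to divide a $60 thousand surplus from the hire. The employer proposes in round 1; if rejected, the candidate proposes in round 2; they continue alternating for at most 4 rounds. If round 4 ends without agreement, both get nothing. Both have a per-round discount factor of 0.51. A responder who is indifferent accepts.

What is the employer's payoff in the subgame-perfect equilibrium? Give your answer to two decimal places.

37.05

Round 4 (the candidate proposes): rejection yields 0 for the employer; the candidate offers 0 and keeps 60.
Round 3 (the employer proposes): the candidate can get 60 next round, worth 0.51 × 60 = 30.6 now, so the employer offers 30.6, keeping 29.4.
Round 2 (the candidate proposes): the employer can get 29.4 next round, worth 0.51 × 29.4 = 14.994 now. The candidate offers 14.994 and keeps 60 − 14.994 = 45.006.
Round 1 (the employer proposes): the candidate can get 45.006 next round, worth 0.51 × 45.006 = 22.95306 now, so the employer offers 22.95306, keeping 37.04694.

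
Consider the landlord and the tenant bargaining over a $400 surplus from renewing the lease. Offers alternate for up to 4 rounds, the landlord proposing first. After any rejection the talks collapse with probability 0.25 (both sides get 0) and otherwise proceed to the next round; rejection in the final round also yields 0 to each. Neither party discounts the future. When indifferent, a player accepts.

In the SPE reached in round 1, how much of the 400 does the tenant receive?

243.75

Round 4 (the tenant proposes): rejection yields 0 for the landlord; the tenant offers 0 and keeps 400.
Round 3 (the landlord proposes): rejecting gives the tenant an expected 0.75 × 400 = 300, so the landlord offers 300, keeping 100.
Round 2 (the tenant proposes): rejecting gives the landlord an expected 0.75 × 100 = 75; the tenant offers that and keeps 325.
Round 1 (the landlord proposes): rejecting gives the tenant an expected 0.75 × 325 = 243.75; the landlord offers that and keeps 156.25.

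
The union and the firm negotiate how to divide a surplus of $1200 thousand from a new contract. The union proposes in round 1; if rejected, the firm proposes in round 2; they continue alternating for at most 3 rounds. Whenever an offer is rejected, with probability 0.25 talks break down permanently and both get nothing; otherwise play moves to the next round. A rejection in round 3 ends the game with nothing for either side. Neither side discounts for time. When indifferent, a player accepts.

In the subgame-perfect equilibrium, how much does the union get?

975

Round 3 (the union proposes): rejection yields 0 for the firm; the union offers 0 and keeps 1200.
Round 2 (the firm proposes): rejecting gives the union an expected 0.75 × 1200 = 900. The firm offers 900 and keeps 1200 − 900 = 300.
Round 1 (the union proposes): rejecting gives the firm an expected 0.75 × 300 = 225, so the union offers 225, keeping 975.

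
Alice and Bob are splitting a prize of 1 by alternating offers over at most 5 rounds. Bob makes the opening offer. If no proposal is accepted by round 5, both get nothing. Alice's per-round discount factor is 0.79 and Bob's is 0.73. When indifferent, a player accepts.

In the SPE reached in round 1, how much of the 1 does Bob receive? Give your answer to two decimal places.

0.66

Round 5 (Bob proposes): Alice will accept anything ≥ 0, so Bob offers 0 and keeps 1.
Round 4 (Alice proposes): Bob can get 1 next round, worth 0.73 × 1 = 0.73 now. Alice offers 0.73 and keeps 1 − 0.73 = 0.27.
Round 3 (Bob proposes): Alice can get 0.27 next round, worth 0.79 × 0.27 = 0.2133 now. Bob offers 0.2133 and keeps 1 − 0.2133 = 0.7867.
Round 2 (Alice proposes): Bob can get 0.7867 next round, worth 0.73 × 0.7867 = 0.574291 now; Alice offers that and keeps 0.425709.
Round 1 (Bob proposes): Alice can get 0.425709 next round, worth 0.79 × 0.425709 = 0.33631011 now. Bob offers 0.33631011 and keeps 1 − 0.33631011 = 0.66368989.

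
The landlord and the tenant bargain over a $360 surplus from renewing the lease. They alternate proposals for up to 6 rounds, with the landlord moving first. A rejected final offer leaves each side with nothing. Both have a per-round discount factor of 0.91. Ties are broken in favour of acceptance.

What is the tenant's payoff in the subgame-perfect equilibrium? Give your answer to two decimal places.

Work backward from the last round.
Round 6 (the tenant proposes): the landlord will accept anything ≥ 0, so the tenant offers 0 and keeps 360.
Round 5 (the landlord proposes): the tenant can get 360 next round, worth 0.91 × 360 = 327.6 now; the landlord offers that and keeps 32.4.
Round 4 (the tenant proposes): the landlord can get 32.4 next round, worth 0.91 × 32.4 = 29.484 now; the tenant offers that and keeps 330.516.
Round 3 (the landlord proposes): the tenant can get 330.516 next round, worth 0.91 × 330.516 = 300.76956 now; the landlord offers that and keeps 59.23044.
Round 2 (the tenant proposes): the landlord can get 59.23044 next round, worth 0.91 × 59.23044 = 53.8997004 now. The tenant offers 53.8997004 and keeps 360 − 53.8997004 = 306.1002996.
Round 1 (the landlord proposes): the tenant can get 306.1002996 next round, worth 0.91 × 306.1002996 = 278.551272636 now; the landlord offers that and keeps 81.448727364.

278.55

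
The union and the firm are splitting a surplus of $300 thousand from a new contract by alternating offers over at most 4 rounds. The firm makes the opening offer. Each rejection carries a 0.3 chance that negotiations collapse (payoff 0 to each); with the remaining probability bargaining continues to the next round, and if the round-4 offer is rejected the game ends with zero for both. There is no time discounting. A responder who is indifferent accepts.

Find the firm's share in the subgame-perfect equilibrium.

134.1

Round 4 (the union proposes): rejection yields 0 for the firm; the union offers 0 and keeps 300.
Round 3 (the firm proposes): rejecting gives the union an expected 0.7 × 300 = 210. The firm offers 210 and keeps 300 − 210 = 90.
Round 2 (the union proposes): rejecting gives the firm an expected 0.7 × 90 = 63. The union offers 63 and keeps 300 − 63 = 237.
Round 1 (the firm proposes): rejecting gives the union an expected 0.7 × 237 = 165.9, so the firm offers 165.9, keeping 134.1.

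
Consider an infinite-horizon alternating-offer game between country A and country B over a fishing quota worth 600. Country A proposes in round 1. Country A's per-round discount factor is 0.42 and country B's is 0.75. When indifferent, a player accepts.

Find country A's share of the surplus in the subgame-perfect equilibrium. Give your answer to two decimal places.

When country A proposes, country B accepts any offer worth at least 0.75 times what country B would get by proposing next round; and vice versa.
This gives x = 600 − 0.75y and y = 600 − 0.42x, where x and y are each side's share when it proposes.
Hence (1 − 0.75·0.42)x = 600(1 − 0.75), i.e. 0.685·x = 150.
x ≈ 218.9781; country B's share is 600 − x ≈ 381.0219.

218.98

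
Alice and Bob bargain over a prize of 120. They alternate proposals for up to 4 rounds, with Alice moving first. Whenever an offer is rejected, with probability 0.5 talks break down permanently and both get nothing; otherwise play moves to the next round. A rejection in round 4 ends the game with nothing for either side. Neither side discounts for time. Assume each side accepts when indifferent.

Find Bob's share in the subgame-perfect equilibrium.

45

By backward induction:
Round 4 (Bob proposes): rejection yields 0 for Alice; Bob offers 0 and keeps 120.
Round 3 (Alice proposes): rejecting gives Bob an expected 0.5 × 120 = 60. Alice offers 60 and keeps 120 − 60 = 60.
Round 2 (Bob proposes): rejecting gives Alice an expected 0.5 × 60 = 30; Bob offers that and keeps 90.
Round 1 (Alice proposes): rejecting gives Bob an expected 0.5 × 90 = 45; Alice offers that and keeps 75.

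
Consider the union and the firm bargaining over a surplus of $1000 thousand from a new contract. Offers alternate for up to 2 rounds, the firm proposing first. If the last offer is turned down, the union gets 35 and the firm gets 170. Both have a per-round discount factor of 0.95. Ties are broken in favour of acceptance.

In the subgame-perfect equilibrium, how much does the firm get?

211.5

Work backward from the last round.
Round 2 (the union proposes): the firm gets 170 if talks fail, so the union offers 170 and keeps 830.
Round 1 (the firm proposes): the union can get 830 next round, worth 0.95 × 830 = 788.5 now; the firm offers that and keeps 211.5.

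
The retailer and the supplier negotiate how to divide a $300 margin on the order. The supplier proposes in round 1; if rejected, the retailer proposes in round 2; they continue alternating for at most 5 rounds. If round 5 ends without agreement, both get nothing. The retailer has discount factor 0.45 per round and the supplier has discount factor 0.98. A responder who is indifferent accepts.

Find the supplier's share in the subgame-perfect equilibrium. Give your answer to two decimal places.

296.11

Round 5 (the supplier proposes): rejection yields 0 for the retailer; the supplier offers 0 and keeps 300.
Round 4 (the retailer proposes): the supplier can get 300 next round, worth 0.98 × 300 = 294 now. The retailer offers 294 and keeps 300 − 294 = 6.
Round 3 (the supplier proposes): the retailer can get 6 next round, worth 0.45 × 6 = 2.7 now. The supplier offers 2.7 and keeps 300 − 2.7 = 297.3.
Round 2 (the retailer proposes): the supplier can get 297.3 next round, worth 0.98 × 297.3 = 291.354 now, so the retailer offers 291.354, keeping 8.646.
Round 1 (the supplier proposes): the retailer can get 8.646 next round, worth 0.45 × 8.646 = 3.8907 now. The supplier offers 3.8907 and keeps 300 − 3.8907 = 296.1093.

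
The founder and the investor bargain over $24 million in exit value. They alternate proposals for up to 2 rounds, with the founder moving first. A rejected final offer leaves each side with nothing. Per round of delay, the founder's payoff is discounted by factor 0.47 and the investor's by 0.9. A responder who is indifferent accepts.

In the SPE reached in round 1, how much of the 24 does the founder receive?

Round 2 (the investor proposes): the founder will accept anything ≥ 0, so the investor offers 0 and keeps 24.
Round 1 (the founder proposes): the investor can get 24 next round, worth 0.9 × 24 = 21.6 now. The founder offers 21.6 and keeps 24 − 21.6 = 2.4.

2.4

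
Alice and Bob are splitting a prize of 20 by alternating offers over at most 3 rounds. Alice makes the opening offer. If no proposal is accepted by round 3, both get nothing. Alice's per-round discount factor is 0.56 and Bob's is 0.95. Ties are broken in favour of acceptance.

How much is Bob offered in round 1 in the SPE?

Round 3 (Alice proposes): rejection yields 0 for Bob; Alice offers 0 and keeps 20.
Round 2 (Bob proposes): Alice can get 20 next round, worth 0.56 × 20 = 11.2 now, so Bob offers 11.2, keeping 8.8.
Round 1 (Alice proposes): Bob can get 8.8 next round, worth 0.95 × 8.8 = 8.36 now; Alice offers that and keeps 11.64.

8.36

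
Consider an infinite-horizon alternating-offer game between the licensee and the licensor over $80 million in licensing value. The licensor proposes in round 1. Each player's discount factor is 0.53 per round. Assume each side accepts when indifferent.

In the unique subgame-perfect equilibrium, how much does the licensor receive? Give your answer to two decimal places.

In a stationary SPE each proposer offers the other exactly their discounted continuation value.
If the licensor keeps x when proposing and the licensee keeps y when proposing, then x = 80 − 0.53y and y = 80 − 0.53x.
Solving: x = 80(1 − 0.53) / (1 − 0.53·0.53) = 37.6 / 0.7191 ≈ 52.2876.
The licensee gets 80 − 52.2876 ≈ 27.7124.

52.29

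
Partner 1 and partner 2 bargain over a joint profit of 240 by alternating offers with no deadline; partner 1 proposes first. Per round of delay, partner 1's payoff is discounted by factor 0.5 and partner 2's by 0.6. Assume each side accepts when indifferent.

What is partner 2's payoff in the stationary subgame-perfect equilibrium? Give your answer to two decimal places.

In a stationary SPE each proposer offers the other exactly their discounted continuation value.
If partner 1 keeps x when proposing and partner 2 keeps y when proposing, then x = 240 − 0.6y and y = 240 − 0.5x.
Solving: x = 240(1 − 0.6) / (1 − 0.5·0.6) = 96 / 0.7 ≈ 137.1429.
Partner 2 gets 240 − 137.1429 ≈ 102.8571.

102.86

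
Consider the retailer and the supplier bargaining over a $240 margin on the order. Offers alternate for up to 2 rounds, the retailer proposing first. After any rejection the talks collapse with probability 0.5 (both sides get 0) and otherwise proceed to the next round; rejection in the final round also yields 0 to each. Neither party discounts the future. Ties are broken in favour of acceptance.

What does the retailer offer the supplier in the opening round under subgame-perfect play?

120

Round 2 (the supplier proposes): rejection yields 0 for the retailer; the supplier offers 0 and keeps 240.
Round 1 (the retailer proposes): rejecting gives the supplier an expected 0.5 × 240 = 120. The retailer offers 120 and keeps 240 − 120 = 120.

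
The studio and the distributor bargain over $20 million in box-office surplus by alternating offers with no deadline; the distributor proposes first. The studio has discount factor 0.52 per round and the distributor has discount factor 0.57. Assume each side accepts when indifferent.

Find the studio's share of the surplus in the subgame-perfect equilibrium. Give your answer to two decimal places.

Let x be the distributor's share when the distributor proposes and y be the studio's share when the studio proposes.
The studio accepts iff offered ≥ 0.52·y, so x = 20 − 0.52y. Symmetrically y = 20 − 0.57x.
Substituting: x = 20 − 0.52(20 − 0.57x), giving x(1 − 0.57·0.52) = 20(1 − 0.52).
So x = 20 × 0.48 / 0.7036 ≈ 13.6441, and the studio receives 20 − x ≈ 6.3559.

6.36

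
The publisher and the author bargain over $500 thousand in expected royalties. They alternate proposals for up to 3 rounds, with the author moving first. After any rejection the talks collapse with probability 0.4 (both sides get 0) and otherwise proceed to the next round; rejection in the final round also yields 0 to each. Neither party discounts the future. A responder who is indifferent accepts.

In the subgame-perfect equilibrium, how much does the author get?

By backward induction:
Round 3 (the author proposes): rejection yields 0 for the publisher; the author offers 0 and keeps 500.
Round 2 (the publisher proposes): rejecting gives the author an expected 0.6 × 500 = 300, so the publisher offers 300, keeping 200.
Round 1 (the author proposes): rejecting gives the publisher an expected 0.6 × 200 = 120, so the author offers 120, keeping 380.

380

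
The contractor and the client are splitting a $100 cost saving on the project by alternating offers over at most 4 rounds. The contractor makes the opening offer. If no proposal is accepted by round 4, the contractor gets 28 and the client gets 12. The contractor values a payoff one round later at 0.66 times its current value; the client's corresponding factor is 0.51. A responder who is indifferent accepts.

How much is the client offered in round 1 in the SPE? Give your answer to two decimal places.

29.70

Round 4 (the client proposes): the contractor gets 28 if talks fail, so the client offers 28 and keeps 72.
Round 3 (the contractor proposes): the client can get 72 next round, worth 0.51 × 72 = 36.72 now; the contractor offers that and keeps 63.28.
Round 2 (the client proposes): the contractor can get 63.28 next round, worth 0.66 × 63.28 = 41.7648 now. The client offers 41.7648 and keeps 100 − 41.7648 = 58.2352.
Round 1 (the contractor proposes): the client can get 58.2352 next round, worth 0.51 × 58.2352 = 29.699952 now. The contractor offers 29.699952 and keeps 100 − 29.699952 = 70.300048.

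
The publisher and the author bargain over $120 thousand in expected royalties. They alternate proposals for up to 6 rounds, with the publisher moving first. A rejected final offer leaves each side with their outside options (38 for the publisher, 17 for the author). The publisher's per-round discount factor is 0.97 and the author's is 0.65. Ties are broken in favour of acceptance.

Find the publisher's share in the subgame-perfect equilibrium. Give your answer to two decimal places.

95.00

Round 6 (the author proposes): the publisher gets 38 if talks fail, so the author offers 38 and keeps 82.
Round 5 (the publisher proposes): the author can get 82 next round, worth 0.65 × 82 = 53.3 now, so the publisher offers 53.3, keeping 66.7.
Round 4 (the author proposes): the publisher can get 66.7 next round, worth 0.97 × 66.7 = 64.699 now; the author offers that and keeps 55.301.
Round 3 (the publisher proposes): the author can get 55.301 next round, worth 0.65 × 55.301 = 35.94565 now; the publisher offers that and keeps 84.05435.
Round 2 (the author proposes): the publisher can get 84.05435 next round, worth 0.97 × 84.05435 = 81.5327195 now; the author offers that and keeps 38.4672805.
Round 1 (the publisher proposes): the author can get 38.4672805 next round, worth 0.65 × 38.4672805 = 25.003732325 now. The publisher offers 25.003732325 and keeps 120 − 25.003732325 = 94.996267675.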